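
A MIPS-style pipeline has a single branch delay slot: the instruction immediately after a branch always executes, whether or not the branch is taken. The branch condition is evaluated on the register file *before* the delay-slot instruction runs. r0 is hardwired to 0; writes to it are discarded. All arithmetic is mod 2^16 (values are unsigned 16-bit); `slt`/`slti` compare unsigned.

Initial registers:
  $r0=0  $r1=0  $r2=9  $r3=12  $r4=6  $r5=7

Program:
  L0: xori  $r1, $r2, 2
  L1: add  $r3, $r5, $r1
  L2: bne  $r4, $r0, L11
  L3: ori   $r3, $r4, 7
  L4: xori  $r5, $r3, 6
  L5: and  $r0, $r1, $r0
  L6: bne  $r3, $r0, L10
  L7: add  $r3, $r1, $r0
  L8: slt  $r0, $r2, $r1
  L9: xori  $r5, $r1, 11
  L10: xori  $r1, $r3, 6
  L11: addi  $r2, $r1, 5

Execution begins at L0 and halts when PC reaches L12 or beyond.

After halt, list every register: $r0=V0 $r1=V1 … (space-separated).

#0 xori  $r1, $r2, 2 ; 0/11/9/12/6/7
#1 add  $r3, $r5, $r1 ; 0/11/9/18/6/7
#2 bne  $r4, $r0, L11 ; 0/11/9/18/6/7 ; →target
#3 ori   $r3, $r4, 7 ; 0/11/9/7/6/7
#11 addi  $r2, $r1, 5 ; 0/11/16/7/6/7

$r0=0 $r1=11 $r2=16 $r3=7 $r4=6 $r5=7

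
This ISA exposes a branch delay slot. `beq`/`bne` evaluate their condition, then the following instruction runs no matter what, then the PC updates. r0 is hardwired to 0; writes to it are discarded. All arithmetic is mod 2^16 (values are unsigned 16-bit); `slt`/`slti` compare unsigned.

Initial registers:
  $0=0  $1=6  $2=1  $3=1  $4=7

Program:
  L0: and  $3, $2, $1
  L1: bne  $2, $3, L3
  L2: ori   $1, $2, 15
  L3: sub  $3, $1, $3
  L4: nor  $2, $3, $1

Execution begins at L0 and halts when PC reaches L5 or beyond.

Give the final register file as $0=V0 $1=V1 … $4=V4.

$0=0 $1=15 $2=65520 $3=15 $4=7

  step pc=0: and  $3, $2, $1  regs=(0,6,1,0,7)
  step pc=1: bne  $2, $3, L3  cond=T  regs=(0,6,1,0,7)
  step pc=2: ori   $1, $2, 15  regs=(0,15,1,0,7)
  step pc=3: sub  $3, $1, $3  regs=(0,15,1,15,7)
  step pc=4: nor  $2, $3, $1  regs=(0,15,65520,15,7)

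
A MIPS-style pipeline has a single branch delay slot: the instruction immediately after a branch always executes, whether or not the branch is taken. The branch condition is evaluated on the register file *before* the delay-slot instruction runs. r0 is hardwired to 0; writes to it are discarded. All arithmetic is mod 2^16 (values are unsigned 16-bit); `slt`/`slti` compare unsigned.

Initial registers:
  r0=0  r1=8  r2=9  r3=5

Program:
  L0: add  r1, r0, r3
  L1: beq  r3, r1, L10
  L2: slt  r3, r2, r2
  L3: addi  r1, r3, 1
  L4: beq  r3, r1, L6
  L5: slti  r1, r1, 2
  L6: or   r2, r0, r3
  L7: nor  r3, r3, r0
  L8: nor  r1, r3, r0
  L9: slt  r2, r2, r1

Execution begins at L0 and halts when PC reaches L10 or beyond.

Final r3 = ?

[0] add  r1, r0, r3  →  {r0:0, r1:5, r2:9, r3:5}
[1] beq  r3, r1, L10  →  {r0:0, r1:5, r2:9, r3:5}  ⟨branch taken⟩
[2] slt  r3, r2, r2  →  {r0:0, r1:5, r2:9, r3:0}

0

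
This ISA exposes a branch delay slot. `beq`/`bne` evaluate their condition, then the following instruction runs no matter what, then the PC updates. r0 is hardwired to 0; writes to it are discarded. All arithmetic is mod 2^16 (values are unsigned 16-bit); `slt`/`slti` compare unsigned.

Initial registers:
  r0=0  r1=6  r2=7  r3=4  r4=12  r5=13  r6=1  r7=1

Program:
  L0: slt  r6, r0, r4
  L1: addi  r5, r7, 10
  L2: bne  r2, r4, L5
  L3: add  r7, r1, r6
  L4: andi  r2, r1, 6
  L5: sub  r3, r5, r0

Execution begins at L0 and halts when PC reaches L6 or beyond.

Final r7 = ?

7

  step pc=0: slt  r6, r0, r4  regs=(0,6,7,4,12,13,1,1)
  step pc=1: addi  r5, r7, 10  regs=(0,6,7,4,12,11,1,1)
  step pc=2: bne  r2, r4, L5  cond=T  regs=(0,6,7,4,12,11,1,1)
  step pc=3: add  r7, r1, r6  regs=(0,6,7,4,12,11,1,7)
  step pc=5: sub  r3, r5, r0  regs=(0,6,7,11,12,11,1,7)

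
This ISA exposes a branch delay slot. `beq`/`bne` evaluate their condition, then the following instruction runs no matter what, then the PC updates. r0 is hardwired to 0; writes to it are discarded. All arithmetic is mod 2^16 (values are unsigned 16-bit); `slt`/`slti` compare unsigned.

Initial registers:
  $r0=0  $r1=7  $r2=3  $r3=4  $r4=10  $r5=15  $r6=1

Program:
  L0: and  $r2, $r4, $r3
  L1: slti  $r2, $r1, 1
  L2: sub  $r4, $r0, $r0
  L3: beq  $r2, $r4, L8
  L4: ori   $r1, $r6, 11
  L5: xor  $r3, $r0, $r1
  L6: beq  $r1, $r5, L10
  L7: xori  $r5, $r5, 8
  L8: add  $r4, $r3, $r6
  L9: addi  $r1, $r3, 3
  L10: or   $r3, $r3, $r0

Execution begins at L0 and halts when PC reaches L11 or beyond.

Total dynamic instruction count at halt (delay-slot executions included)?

8

  step pc=0: and  $r2, $r4, $r3  regs=(0,7,0,4,10,15,1)
  step pc=1: slti  $r2, $r1, 1  regs=(0,7,0,4,10,15,1)
  step pc=2: sub  $r4, $r0, $r0  regs=(0,7,0,4,0,15,1)
  step pc=3: beq  $r2, $r4, L8  cond=T  regs=(0,7,0,4,0,15,1)
  step pc=4: ori   $r1, $r6, 11  regs=(0,11,0,4,0,15,1)
  step pc=8: add  $r4, $r3, $r6  regs=(0,11,0,4,5,15,1)
  step pc=9: addi  $r1, $r3, 3  regs=(0,7,0,4,5,15,1)
  step pc=10: or   $r3, $r3, $r0  regs=(0,7,0,4,5,15,1)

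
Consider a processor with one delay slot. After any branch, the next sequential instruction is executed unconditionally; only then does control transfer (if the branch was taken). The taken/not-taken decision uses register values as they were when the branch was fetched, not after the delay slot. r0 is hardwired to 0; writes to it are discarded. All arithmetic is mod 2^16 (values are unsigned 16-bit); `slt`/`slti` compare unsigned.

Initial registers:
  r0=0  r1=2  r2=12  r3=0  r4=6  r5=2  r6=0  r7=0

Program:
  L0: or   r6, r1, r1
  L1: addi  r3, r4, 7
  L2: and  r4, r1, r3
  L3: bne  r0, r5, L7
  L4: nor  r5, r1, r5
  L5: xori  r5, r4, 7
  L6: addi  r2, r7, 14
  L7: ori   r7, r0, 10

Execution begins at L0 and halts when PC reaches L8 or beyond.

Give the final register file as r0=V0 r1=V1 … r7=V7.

r0=0 r1=2 r2=12 r3=13 r4=0 r5=65533 r6=2 r7=10

#0 or   r6, r1, r1 ; 0/2/12/0/6/2/2/0
#1 addi  r3, r4, 7 ; 0/2/12/13/6/2/2/0
#2 and  r4, r1, r3 ; 0/2/12/13/0/2/2/0
#3 bne  r0, r5, L7 ; 0/2/12/13/0/2/2/0 ; →target
#4 nor  r5, r1, r5 ; 0/2/12/13/0/65533/2/0
#7 ori   r7, r0, 10 ; 0/2/12/13/0/65533/2/10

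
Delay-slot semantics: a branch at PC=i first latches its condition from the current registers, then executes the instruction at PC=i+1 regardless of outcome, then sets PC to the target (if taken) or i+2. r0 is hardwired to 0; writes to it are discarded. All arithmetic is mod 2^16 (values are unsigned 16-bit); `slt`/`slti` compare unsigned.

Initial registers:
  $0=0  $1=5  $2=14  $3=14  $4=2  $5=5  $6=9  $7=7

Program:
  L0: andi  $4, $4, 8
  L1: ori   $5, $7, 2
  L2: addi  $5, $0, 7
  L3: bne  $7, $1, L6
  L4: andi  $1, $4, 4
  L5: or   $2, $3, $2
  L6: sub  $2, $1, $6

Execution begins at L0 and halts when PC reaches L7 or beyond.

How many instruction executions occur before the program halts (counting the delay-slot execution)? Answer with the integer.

6

[0] andi  $4, $4, 8  →  {$0:0, $1:5, $2:14, $3:14, $4:0, $5:5, $6:9, $7:7}
[1] ori   $5, $7, 2  →  {$0:0, $1:5, $2:14, $3:14, $4:0, $5:7, $6:9, $7:7}
[2] addi  $5, $0, 7  →  {$0:0, $1:5, $2:14, $3:14, $4:0, $5:7, $6:9, $7:7}
[3] bne  $7, $1, L6  →  {$0:0, $1:5, $2:14, $3:14, $4:0, $5:7, $6:9, $7:7}  ⟨branch taken⟩
[4] andi  $1, $4, 4  →  {$0:0, $1:0, $2:14, $3:14, $4:0, $5:7, $6:9, $7:7}
[6] sub  $2, $1, $6  →  {$0:0, $1:0, $2:65527, $3:14, $4:0, $5:7, $6:9, $7:7}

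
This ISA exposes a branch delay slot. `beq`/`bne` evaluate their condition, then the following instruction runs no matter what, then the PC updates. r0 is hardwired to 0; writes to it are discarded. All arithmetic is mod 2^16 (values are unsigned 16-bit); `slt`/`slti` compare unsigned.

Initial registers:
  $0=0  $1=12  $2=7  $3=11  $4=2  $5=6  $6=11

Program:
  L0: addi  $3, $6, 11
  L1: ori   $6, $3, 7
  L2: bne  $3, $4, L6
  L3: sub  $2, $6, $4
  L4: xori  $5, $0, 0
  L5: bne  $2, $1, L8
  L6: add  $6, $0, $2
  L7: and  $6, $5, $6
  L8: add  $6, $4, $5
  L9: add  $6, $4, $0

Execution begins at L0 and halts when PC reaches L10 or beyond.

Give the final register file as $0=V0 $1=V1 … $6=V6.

#0 addi  $3, $6, 11 ; 0/12/7/22/2/6/11
#1 ori   $6, $3, 7 ; 0/12/7/22/2/6/23
#2 bne  $3, $4, L6 ; 0/12/7/22/2/6/23 ; →target
#3 sub  $2, $6, $4 ; 0/12/21/22/2/6/23
#6 add  $6, $0, $2 ; 0/12/21/22/2/6/21
#7 and  $6, $5, $6 ; 0/12/21/22/2/6/4
#8 add  $6, $4, $5 ; 0/12/21/22/2/6/8
#9 add  $6, $4, $0 ; 0/12/21/22/2/6/2

$0=0 $1=12 $2=21 $3=22 $4=2 $5=6 $6=2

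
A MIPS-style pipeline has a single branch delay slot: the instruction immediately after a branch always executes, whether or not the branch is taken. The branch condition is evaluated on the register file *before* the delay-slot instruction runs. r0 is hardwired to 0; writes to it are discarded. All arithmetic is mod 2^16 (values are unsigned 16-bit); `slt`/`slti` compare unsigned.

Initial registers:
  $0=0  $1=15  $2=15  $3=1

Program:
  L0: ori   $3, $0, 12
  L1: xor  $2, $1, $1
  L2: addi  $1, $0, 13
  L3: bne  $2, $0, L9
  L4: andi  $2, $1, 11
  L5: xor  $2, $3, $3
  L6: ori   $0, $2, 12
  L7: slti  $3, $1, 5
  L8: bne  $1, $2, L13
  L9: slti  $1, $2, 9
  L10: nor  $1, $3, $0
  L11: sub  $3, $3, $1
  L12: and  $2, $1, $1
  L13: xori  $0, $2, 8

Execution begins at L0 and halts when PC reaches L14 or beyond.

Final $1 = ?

#0 ori   $3, $0, 12 ; 0/15/15/12
#1 xor  $2, $1, $1 ; 0/15/0/12
#2 addi  $1, $0, 13 ; 0/13/0/12
#3 bne  $2, $0, L9 ; 0/13/0/12 ; →fallthru
#4 andi  $2, $1, 11 ; 0/13/9/12
#5 xor  $2, $3, $3 ; 0/13/0/12
#6 ori   $0, $2, 12 ; 0/13/0/12
#7 slti  $3, $1, 5 ; 0/13/0/0
#8 bne  $1, $2, L13 ; 0/13/0/0 ; →target
#9 slti  $1, $2, 9 ; 0/1/0/0
#13 xori  $0, $2, 8 ; 0/1/0/0

1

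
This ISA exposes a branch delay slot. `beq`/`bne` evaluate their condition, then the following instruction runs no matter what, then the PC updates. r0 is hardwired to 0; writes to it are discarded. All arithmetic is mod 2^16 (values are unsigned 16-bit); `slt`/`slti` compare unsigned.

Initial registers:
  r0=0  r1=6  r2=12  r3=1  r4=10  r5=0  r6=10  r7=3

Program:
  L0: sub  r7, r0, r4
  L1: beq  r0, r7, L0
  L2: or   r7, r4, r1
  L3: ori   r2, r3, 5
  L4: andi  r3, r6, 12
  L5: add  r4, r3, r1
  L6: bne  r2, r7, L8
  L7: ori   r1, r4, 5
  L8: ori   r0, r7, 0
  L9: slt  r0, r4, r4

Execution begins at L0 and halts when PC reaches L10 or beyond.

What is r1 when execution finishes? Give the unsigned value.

15

[0] sub  r7, r0, r4  →  {r0:0, r1:6, r2:12, r3:1, r4:10, r5:0, r6:10, r7:65526}
[1] beq  r0, r7, L0  →  {r0:0, r1:6, r2:12, r3:1, r4:10, r5:0, r6:10, r7:65526}  ⟨branch fallthrough⟩
[2] or   r7, r4, r1  →  {r0:0, r1:6, r2:12, r3:1, r4:10, r5:0, r6:10, r7:14}
[3] ori   r2, r3, 5  →  {r0:0, r1:6, r2:5, r3:1, r4:10, r5:0, r6:10, r7:14}
[4] andi  r3, r6, 12  →  {r0:0, r1:6, r2:5, r3:8, r4:10, r5:0, r6:10, r7:14}
[5] add  r4, r3, r1  →  {r0:0, r1:6, r2:5, r3:8, r4:14, r5:0, r6:10, r7:14}
[6] bne  r2, r7, L8  →  {r0:0, r1:6, r2:5, r3:8, r4:14, r5:0, r6:10, r7:14}  ⟨branch taken⟩
[7] ori   r1, r4, 5  →  {r0:0, r1:15, r2:5, r3:8, r4:14, r5:0, r6:10, r7:14}
[8] ori   r0, r7, 0  →  {r0:0, r1:15, r2:5, r3:8, r4:14, r5:0, r6:10, r7:14}
[9] slt  r0, r4, r4  →  {r0:0, r1:15, r2:5, r3:8, r4:14, r5:0, r6:10, r7:14}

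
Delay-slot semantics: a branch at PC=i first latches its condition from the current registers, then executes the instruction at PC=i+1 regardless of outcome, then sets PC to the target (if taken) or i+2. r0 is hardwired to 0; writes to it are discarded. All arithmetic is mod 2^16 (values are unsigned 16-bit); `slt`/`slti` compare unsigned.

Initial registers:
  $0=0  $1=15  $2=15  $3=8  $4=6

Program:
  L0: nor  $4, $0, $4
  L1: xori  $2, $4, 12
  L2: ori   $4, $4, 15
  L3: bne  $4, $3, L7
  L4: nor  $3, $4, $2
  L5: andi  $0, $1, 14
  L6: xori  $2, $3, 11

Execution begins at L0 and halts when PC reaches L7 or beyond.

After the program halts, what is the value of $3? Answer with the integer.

0

  step pc=0: nor  $4, $0, $4  regs=(0,15,15,8,65529)
  step pc=1: xori  $2, $4, 12  regs=(0,15,65525,8,65529)
  step pc=2: ori   $4, $4, 15  regs=(0,15,65525,8,65535)
  step pc=3: bne  $4, $3, L7  cond=T  regs=(0,15,65525,8,65535)
  step pc=4: nor  $3, $4, $2  regs=(0,15,65525,0,65535)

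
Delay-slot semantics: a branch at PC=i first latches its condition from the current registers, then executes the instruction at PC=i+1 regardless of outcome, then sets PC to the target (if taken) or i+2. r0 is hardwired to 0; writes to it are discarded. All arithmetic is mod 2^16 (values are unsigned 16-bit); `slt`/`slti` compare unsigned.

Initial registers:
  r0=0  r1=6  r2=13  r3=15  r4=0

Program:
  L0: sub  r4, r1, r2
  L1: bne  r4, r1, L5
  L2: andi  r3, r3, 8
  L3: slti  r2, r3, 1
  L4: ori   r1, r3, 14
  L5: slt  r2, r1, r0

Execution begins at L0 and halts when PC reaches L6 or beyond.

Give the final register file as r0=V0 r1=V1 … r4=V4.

  step pc=0: sub  r4, r1, r2  regs=(0,6,13,15,65529)
  step pc=1: bne  r4, r1, L5  cond=T  regs=(0,6,13,15,65529)
  step pc=2: andi  r3, r3, 8  regs=(0,6,13,8,65529)
  step pc=5: slt  r2, r1, r0  regs=(0,6,0,8,65529)

r0=0 r1=6 r2=0 r3=8 r4=65529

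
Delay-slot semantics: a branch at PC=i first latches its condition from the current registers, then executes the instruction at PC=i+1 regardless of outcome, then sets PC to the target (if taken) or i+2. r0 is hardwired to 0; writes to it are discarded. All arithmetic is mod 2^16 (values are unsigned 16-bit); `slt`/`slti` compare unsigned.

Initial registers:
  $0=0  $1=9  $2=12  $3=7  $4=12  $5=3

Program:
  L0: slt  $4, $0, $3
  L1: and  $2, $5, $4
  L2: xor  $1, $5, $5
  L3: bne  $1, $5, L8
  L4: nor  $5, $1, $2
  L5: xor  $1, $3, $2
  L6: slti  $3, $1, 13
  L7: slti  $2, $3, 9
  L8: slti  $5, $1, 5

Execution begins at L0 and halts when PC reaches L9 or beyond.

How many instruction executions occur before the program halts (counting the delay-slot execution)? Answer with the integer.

[0] slt  $4, $0, $3  →  {$0:0, $1:9, $2:12, $3:7, $4:1, $5:3}
[1] and  $2, $5, $4  →  {$0:0, $1:9, $2:1, $3:7, $4:1, $5:3}
[2] xor  $1, $5, $5  →  {$0:0, $1:0, $2:1, $3:7, $4:1, $5:3}
[3] bne  $1, $5, L8  →  {$0:0, $1:0, $2:1, $3:7, $4:1, $5:3}  ⟨branch taken⟩
[4] nor  $5, $1, $2  →  {$0:0, $1:0, $2:1, $3:7, $4:1, $5:65534}
[8] slti  $5, $1, 5  →  {$0:0, $1:0, $2:1, $3:7, $4:1, $5:1}

6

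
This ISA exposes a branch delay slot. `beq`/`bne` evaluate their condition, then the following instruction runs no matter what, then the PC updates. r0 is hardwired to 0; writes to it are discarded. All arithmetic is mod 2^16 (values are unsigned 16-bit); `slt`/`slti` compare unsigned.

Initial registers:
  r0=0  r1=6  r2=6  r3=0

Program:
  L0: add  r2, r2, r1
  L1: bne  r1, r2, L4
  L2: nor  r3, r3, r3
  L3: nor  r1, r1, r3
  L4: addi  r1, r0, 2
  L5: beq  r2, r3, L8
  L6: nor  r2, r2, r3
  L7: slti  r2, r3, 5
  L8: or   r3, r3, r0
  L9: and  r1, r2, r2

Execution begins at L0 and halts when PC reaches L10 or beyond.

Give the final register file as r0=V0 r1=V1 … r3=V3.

r0=0 r1=0 r2=0 r3=65535

#0 add  r2, r2, r1 ; 0/6/12/0
#1 bne  r1, r2, L4 ; 0/6/12/0 ; →target
#2 nor  r3, r3, r3 ; 0/6/12/65535
#4 addi  r1, r0, 2 ; 0/2/12/65535
#5 beq  r2, r3, L8 ; 0/2/12/65535 ; →fallthru
#6 nor  r2, r2, r3 ; 0/2/0/65535
#7 slti  r2, r3, 5 ; 0/2/0/65535
#8 or   r3, r3, r0 ; 0/2/0/65535
#9 and  r1, r2, r2 ; 0/0/0/65535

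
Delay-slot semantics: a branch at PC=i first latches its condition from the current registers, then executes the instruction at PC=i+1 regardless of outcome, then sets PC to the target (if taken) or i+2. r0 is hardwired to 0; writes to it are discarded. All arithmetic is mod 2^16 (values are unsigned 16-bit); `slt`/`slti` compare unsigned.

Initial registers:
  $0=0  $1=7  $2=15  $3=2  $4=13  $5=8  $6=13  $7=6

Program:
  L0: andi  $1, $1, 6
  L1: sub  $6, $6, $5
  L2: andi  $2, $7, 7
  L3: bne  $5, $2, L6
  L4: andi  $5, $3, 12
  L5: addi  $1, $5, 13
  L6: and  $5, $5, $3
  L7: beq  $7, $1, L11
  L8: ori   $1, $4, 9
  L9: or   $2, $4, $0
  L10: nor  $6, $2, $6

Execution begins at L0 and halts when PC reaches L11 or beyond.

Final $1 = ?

  step pc=0: andi  $1, $1, 6  regs=(0,6,15,2,13,8,13,6)
  step pc=1: sub  $6, $6, $5  regs=(0,6,15,2,13,8,5,6)
  step pc=2: andi  $2, $7, 7  regs=(0,6,6,2,13,8,5,6)
  step pc=3: bne  $5, $2, L6  cond=T  regs=(0,6,6,2,13,8,5,6)
  step pc=4: andi  $5, $3, 12  regs=(0,6,6,2,13,0,5,6)
  step pc=6: and  $5, $5, $3  regs=(0,6,6,2,13,0,5,6)
  step pc=7: beq  $7, $1, L11  cond=T  regs=(0,6,6,2,13,0,5,6)
  step pc=8: ori   $1, $4, 9  regs=(0,13,6,2,13,0,5,6)

13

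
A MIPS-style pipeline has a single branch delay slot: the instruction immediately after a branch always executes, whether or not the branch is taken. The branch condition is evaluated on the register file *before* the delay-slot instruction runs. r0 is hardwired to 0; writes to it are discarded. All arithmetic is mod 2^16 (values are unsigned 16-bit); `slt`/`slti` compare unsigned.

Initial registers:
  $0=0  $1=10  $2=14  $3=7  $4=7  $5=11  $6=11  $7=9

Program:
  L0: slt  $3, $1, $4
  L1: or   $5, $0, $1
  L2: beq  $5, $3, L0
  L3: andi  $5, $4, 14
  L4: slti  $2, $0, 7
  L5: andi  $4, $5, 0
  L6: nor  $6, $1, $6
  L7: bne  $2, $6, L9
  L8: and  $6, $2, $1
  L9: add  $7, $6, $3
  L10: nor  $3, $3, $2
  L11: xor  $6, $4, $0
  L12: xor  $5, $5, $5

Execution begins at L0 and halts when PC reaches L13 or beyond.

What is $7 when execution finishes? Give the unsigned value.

0

PC=0  slt  $3, $1, $4        | $0=0 $1=10 $2=14 $3=0 $4=7 $5=11 $6=11 $7=9
PC=1  or   $5, $0, $1        | $0=0 $1=10 $2=14 $3=0 $4=7 $5=10 $6=11 $7=9
PC=2  beq  $5, $3, L0        | $0=0 $1=10 $2=14 $3=0 $4=7 $5=10 $6=11 $7=9  [not taken]
PC=3  andi  $5, $4, 14       | $0=0 $1=10 $2=14 $3=0 $4=7 $5=6 $6=11 $7=9
PC=4  slti  $2, $0, 7        | $0=0 $1=10 $2=1 $3=0 $4=7 $5=6 $6=11 $7=9
PC=5  andi  $4, $5, 0        | $0=0 $1=10 $2=1 $3=0 $4=0 $5=6 $6=11 $7=9
PC=6  nor  $6, $1, $6        | $0=0 $1=10 $2=1 $3=0 $4=0 $5=6 $6=65524 $7=9
PC=7  bne  $2, $6, L9        | $0=0 $1=10 $2=1 $3=0 $4=0 $5=6 $6=65524 $7=9  [TAKEN]
PC=8  and  $6, $2, $1        | $0=0 $1=10 $2=1 $3=0 $4=0 $5=6 $6=0 $7=9
PC=9  add  $7, $6, $3        | $0=0 $1=10 $2=1 $3=0 $4=0 $5=6 $6=0 $7=0
PC=10 nor  $3, $3, $2        | $0=0 $1=10 $2=1 $3=65534 $4=0 $5=6 $6=0 $7=0
PC=11 xor  $6, $4, $0        | $0=0 $1=10 $2=1 $3=65534 $4=0 $5=6 $6=0 $7=0
PC=12 xor  $5, $5, $5        | $0=0 $1=10 $2=1 $3=65534 $4=0 $5=0 $6=0 $7=0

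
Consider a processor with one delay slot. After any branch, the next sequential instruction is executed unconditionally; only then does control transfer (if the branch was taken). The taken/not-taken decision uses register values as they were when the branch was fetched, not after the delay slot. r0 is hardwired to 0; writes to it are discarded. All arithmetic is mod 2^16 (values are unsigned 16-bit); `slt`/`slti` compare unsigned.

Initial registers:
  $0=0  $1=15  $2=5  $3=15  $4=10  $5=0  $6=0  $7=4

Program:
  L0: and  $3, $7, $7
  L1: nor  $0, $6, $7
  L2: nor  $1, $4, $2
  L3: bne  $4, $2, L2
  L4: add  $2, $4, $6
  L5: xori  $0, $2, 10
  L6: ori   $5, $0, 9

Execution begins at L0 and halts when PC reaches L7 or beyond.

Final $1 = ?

65525

PC=0  and  $3, $7, $7        | $0=0 $1=15 $2=5 $3=4 $4=10 $5=0 $6=0 $7=4
PC=1  nor  $0, $6, $7        | $0=0 $1=15 $2=5 $3=4 $4=10 $5=0 $6=0 $7=4
PC=2  nor  $1, $4, $2        | $0=0 $1=65520 $2=5 $3=4 $4=10 $5=0 $6=0 $7=4
PC=3  bne  $4, $2, L2        | $0=0 $1=65520 $2=5 $3=4 $4=10 $5=0 $6=0 $7=4  [TAKEN]
PC=4  add  $2, $4, $6        | $0=0 $1=65520 $2=10 $3=4 $4=10 $5=0 $6=0 $7=4
PC=2  nor  $1, $4, $2        | $0=0 $1=65525 $2=10 $3=4 $4=10 $5=0 $6=0 $7=4
PC=3  bne  $4, $2, L2        | $0=0 $1=65525 $2=10 $3=4 $4=10 $5=0 $6=0 $7=4  [not taken]
PC=4  add  $2, $4, $6        | $0=0 $1=65525 $2=10 $3=4 $4=10 $5=0 $6=0 $7=4
PC=5  xori  $0, $2, 10       | $0=0 $1=65525 $2=10 $3=4 $4=10 $5=0 $6=0 $7=4
PC=6  ori   $5, $0, 9        | $0=0 $1=65525 $2=10 $3=4 $4=10 $5=9 $6=0 $7=4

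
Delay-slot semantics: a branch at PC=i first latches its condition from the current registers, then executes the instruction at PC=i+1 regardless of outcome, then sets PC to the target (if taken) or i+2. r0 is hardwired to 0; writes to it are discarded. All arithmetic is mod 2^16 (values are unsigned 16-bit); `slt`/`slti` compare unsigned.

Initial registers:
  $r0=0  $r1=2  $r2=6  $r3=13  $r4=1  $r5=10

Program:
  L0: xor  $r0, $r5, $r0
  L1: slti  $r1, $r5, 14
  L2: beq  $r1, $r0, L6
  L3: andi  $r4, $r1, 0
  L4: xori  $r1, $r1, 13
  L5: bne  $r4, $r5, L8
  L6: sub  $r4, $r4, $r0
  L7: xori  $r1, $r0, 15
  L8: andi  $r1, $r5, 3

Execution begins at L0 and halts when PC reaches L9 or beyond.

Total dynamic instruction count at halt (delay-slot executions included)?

[0] xor  $r0, $r5, $r0  →  {$r0:0, $r1:2, $r2:6, $r3:13, $r4:1, $r5:10}
[1] slti  $r1, $r5, 14  →  {$r0:0, $r1:1, $r2:6, $r3:13, $r4:1, $r5:10}
[2] beq  $r1, $r0, L6  →  {$r0:0, $r1:1, $r2:6, $r3:13, $r4:1, $r5:10}  ⟨branch fallthrough⟩
[3] andi  $r4, $r1, 0  →  {$r0:0, $r1:1, $r2:6, $r3:13, $r4:0, $r5:10}
[4] xori  $r1, $r1, 13  →  {$r0:0, $r1:12, $r2:6, $r3:13, $r4:0, $r5:10}
[5] bne  $r4, $r5, L8  →  {$r0:0, $r1:12, $r2:6, $r3:13, $r4:0, $r5:10}  ⟨branch taken⟩
[6] sub  $r4, $r4, $r0  →  {$r0:0, $r1:12, $r2:6, $r3:13, $r4:0, $r5:10}
[8] andi  $r1, $r5, 3  →  {$r0:0, $r1:2, $r2:6, $r3:13, $r4:0, $r5:10}

8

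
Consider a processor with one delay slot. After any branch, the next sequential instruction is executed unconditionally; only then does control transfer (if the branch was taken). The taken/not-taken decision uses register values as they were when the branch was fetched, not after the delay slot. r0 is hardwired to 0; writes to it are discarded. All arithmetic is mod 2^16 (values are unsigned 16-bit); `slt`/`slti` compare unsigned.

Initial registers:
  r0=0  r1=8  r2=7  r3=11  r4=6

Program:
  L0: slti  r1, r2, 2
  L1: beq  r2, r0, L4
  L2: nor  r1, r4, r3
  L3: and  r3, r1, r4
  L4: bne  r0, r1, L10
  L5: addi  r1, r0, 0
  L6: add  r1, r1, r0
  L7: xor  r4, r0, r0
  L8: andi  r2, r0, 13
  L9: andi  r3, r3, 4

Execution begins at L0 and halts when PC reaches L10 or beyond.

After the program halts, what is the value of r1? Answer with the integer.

0

PC=0  slti  r1, r2, 2        | r0=0 r1=0 r2=7 r3=11 r4=6
PC=1  beq  r2, r0, L4        | r0=0 r1=0 r2=7 r3=11 r4=6  [not taken]
PC=2  nor  r1, r4, r3        | r0=0 r1=65520 r2=7 r3=11 r4=6
PC=3  and  r3, r1, r4        | r0=0 r1=65520 r2=7 r3=0 r4=6
PC=4  bne  r0, r1, L10       | r0=0 r1=65520 r2=7 r3=0 r4=6  [TAKEN]
PC=5  addi  r1, r0, 0        | r0=0 r1=0 r2=7 r3=0 r4=6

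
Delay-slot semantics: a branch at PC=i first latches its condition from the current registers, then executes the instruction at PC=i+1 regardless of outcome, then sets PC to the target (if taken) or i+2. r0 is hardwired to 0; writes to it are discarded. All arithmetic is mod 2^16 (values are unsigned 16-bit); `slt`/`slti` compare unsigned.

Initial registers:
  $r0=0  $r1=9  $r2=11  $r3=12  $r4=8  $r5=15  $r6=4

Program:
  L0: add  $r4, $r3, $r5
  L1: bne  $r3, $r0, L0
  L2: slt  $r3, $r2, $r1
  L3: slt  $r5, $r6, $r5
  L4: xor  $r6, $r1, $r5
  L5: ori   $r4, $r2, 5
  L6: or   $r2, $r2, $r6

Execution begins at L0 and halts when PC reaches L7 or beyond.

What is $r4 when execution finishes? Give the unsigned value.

15

#0 add  $r4, $r3, $r5 ; 0/9/11/12/27/15/4
#1 bne  $r3, $r0, L0 ; 0/9/11/12/27/15/4 ; →target
#2 slt  $r3, $r2, $r1 ; 0/9/11/0/27/15/4
#0 add  $r4, $r3, $r5 ; 0/9/11/0/15/15/4
#1 bne  $r3, $r0, L0 ; 0/9/11/0/15/15/4 ; →fallthru
#2 slt  $r3, $r2, $r1 ; 0/9/11/0/15/15/4
#3 slt  $r5, $r6, $r5 ; 0/9/11/0/15/1/4
#4 xor  $r6, $r1, $r5 ; 0/9/11/0/15/1/8
#5 ori   $r4, $r2, 5 ; 0/9/11/0/15/1/8
#6 or   $r2, $r2, $r6 ; 0/9/11/0/15/1/8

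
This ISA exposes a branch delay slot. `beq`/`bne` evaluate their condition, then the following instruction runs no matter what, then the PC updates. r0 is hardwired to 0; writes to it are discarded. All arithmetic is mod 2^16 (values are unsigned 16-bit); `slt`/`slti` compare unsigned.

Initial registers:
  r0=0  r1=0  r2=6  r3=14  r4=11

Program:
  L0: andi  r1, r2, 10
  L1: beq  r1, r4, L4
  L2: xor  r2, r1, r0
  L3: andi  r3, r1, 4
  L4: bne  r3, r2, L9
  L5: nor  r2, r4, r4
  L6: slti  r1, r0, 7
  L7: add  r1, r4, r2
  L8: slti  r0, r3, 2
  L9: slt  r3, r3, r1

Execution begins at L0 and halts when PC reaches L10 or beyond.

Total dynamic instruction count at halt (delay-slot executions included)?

  step pc=0: andi  r1, r2, 10  regs=(0,2,6,14,11)
  step pc=1: beq  r1, r4, L4  cond=F  regs=(0,2,6,14,11)
  step pc=2: xor  r2, r1, r0  regs=(0,2,2,14,11)
  step pc=3: andi  r3, r1, 4  regs=(0,2,2,0,11)
  step pc=4: bne  r3, r2, L9  cond=T  regs=(0,2,2,0,11)
  step pc=5: nor  r2, r4, r4  regs=(0,2,65524,0,11)
  step pc=9: slt  r3, r3, r1  regs=(0,2,65524,1,11)

7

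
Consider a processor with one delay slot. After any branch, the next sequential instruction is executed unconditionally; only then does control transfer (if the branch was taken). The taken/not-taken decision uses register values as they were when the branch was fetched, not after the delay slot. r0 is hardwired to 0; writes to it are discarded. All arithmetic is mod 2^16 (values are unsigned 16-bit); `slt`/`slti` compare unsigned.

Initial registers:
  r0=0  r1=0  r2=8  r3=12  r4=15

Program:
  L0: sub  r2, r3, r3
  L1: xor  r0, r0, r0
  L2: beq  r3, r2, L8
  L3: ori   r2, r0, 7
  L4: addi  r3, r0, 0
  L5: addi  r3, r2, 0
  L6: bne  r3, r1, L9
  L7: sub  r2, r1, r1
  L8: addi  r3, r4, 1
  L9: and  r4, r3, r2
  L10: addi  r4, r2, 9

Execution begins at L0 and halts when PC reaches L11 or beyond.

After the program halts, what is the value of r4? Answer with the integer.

9

PC=0  sub  r2, r3, r3        | r0=0 r1=0 r2=0 r3=12 r4=15
PC=1  xor  r0, r0, r0        | r0=0 r1=0 r2=0 r3=12 r4=15
PC=2  beq  r3, r2, L8        | r0=0 r1=0 r2=0 r3=12 r4=15  [not taken]
PC=3  ori   r2, r0, 7        | r0=0 r1=0 r2=7 r3=12 r4=15
PC=4  addi  r3, r0, 0        | r0=0 r1=0 r2=7 r3=0 r4=15
PC=5  addi  r3, r2, 0        | r0=0 r1=0 r2=7 r3=7 r4=15
PC=6  bne  r3, r1, L9        | r0=0 r1=0 r2=7 r3=7 r4=15  [TAKEN]
PC=7  sub  r2, r1, r1        | r0=0 r1=0 r2=0 r3=7 r4=15
PC=9  and  r4, r3, r2        | r0=0 r1=0 r2=0 r3=7 r4=0
PC=10 addi  r4, r2, 9        | r0=0 r1=0 r2=0 r3=7 r4=9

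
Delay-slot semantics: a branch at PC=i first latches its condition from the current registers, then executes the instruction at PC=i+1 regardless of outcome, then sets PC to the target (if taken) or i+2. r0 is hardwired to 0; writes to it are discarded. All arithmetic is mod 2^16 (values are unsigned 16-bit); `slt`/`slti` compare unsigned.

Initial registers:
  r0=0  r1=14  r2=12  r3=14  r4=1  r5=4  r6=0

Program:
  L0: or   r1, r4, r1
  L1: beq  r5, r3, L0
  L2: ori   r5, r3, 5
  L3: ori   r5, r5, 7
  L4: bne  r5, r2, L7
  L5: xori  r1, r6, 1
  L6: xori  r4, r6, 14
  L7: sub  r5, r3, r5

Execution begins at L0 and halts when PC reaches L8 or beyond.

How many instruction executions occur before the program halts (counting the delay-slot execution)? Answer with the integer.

7

  step pc=0: or   r1, r4, r1  regs=(0,15,12,14,1,4,0)
  step pc=1: beq  r5, r3, L0  cond=F  regs=(0,15,12,14,1,4,0)
  step pc=2: ori   r5, r3, 5  regs=(0,15,12,14,1,15,0)
  step pc=3: ori   r5, r5, 7  regs=(0,15,12,14,1,15,0)
  step pc=4: bne  r5, r2, L7  cond=T  regs=(0,15,12,14,1,15,0)
  step pc=5: xori  r1, r6, 1  regs=(0,1,12,14,1,15,0)
  step pc=7: sub  r5, r3, r5  regs=(0,1,12,14,1,65535,0)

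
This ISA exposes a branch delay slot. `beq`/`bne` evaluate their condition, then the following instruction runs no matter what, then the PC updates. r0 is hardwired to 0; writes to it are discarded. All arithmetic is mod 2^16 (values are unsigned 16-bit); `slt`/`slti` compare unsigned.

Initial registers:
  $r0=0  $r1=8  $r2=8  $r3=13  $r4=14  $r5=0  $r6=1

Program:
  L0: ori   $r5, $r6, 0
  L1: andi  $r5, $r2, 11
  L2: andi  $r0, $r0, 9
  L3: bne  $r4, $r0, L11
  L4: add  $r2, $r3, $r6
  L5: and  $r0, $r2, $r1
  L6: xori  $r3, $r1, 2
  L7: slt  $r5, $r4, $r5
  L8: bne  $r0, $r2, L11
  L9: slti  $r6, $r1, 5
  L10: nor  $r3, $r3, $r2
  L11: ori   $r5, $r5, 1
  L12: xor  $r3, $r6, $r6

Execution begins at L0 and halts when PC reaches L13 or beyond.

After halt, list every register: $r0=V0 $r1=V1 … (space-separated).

$r0=0 $r1=8 $r2=14 $r3=0 $r4=14 $r5=9 $r6=1

[0] ori   $r5, $r6, 0  →  {$r0:0, $r1:8, $r2:8, $r3:13, $r4:14, $r5:1, $r6:1}
[1] andi  $r5, $r2, 11  →  {$r0:0, $r1:8, $r2:8, $r3:13, $r4:14, $r5:8, $r6:1}
[2] andi  $r0, $r0, 9  →  {$r0:0, $r1:8, $r2:8, $r3:13, $r4:14, $r5:8, $r6:1}
[3] bne  $r4, $r0, L11  →  {$r0:0, $r1:8, $r2:8, $r3:13, $r4:14, $r5:8, $r6:1}  ⟨branch taken⟩
[4] add  $r2, $r3, $r6  →  {$r0:0, $r1:8, $r2:14, $r3:13, $r4:14, $r5:8, $r6:1}
[11] ori   $r5, $r5, 1  →  {$r0:0, $r1:8, $r2:14, $r3:13, $r4:14, $r5:9, $r6:1}
[12] xor  $r3, $r6, $r6  →  {$r0:0, $r1:8, $r2:14, $r3:0, $r4:14, $r5:9, $r6:1}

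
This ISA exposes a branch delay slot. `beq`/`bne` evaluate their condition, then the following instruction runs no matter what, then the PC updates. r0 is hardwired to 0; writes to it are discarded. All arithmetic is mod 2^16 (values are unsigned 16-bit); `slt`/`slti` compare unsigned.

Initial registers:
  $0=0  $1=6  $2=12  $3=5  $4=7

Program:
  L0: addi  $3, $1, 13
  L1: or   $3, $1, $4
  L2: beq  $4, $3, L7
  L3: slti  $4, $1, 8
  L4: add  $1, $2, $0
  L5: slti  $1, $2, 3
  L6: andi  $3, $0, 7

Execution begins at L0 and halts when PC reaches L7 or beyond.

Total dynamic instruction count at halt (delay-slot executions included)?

4

  step pc=0: addi  $3, $1, 13  regs=(0,6,12,19,7)
  step pc=1: or   $3, $1, $4  regs=(0,6,12,7,7)
  step pc=2: beq  $4, $3, L7  cond=T  regs=(0,6,12,7,7)
  step pc=3: slti  $4, $1, 8  regs=(0,6,12,7,1)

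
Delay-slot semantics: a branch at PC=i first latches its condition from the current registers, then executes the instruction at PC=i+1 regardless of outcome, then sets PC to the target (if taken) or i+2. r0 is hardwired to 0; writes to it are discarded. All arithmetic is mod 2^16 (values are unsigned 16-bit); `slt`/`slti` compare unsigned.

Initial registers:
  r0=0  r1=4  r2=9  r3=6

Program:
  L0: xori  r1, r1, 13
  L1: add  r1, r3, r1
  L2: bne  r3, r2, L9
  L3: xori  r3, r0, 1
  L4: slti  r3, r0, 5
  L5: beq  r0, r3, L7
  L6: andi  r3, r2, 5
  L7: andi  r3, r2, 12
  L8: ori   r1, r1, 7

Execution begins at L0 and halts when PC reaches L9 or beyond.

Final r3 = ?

1

#0 xori  r1, r1, 13 ; 0/9/9/6
#1 add  r1, r3, r1 ; 0/15/9/6
#2 bne  r3, r2, L9 ; 0/15/9/6 ; →target
#3 xori  r3, r0, 1 ; 0/15/9/1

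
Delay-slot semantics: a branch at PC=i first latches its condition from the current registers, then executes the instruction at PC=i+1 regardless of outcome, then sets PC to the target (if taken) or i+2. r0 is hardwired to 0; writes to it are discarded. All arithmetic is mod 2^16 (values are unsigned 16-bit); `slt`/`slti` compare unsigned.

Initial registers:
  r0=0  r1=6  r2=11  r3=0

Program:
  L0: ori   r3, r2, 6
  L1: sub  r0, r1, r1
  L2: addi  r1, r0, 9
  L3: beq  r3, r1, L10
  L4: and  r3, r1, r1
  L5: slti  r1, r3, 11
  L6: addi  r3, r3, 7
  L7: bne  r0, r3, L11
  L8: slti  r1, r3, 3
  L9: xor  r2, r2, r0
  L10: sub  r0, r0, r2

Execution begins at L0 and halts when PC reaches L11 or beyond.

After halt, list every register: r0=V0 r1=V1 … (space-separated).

r0=0 r1=0 r2=11 r3=16

  step pc=0: ori   r3, r2, 6  regs=(0,6,11,15)
  step pc=1: sub  r0, r1, r1  regs=(0,6,11,15)
  step pc=2: addi  r1, r0, 9  regs=(0,9,11,15)
  step pc=3: beq  r3, r1, L10  cond=F  regs=(0,9,11,15)
  step pc=4: and  r3, r1, r1  regs=(0,9,11,9)
  step pc=5: slti  r1, r3, 11  regs=(0,1,11,9)
  step pc=6: addi  r3, r3, 7  regs=(0,1,11,16)
  step pc=7: bne  r0, r3, L11  cond=T  regs=(0,1,11,16)
  step pc=8: slti  r1, r3, 3  regs=(0,0,11,16)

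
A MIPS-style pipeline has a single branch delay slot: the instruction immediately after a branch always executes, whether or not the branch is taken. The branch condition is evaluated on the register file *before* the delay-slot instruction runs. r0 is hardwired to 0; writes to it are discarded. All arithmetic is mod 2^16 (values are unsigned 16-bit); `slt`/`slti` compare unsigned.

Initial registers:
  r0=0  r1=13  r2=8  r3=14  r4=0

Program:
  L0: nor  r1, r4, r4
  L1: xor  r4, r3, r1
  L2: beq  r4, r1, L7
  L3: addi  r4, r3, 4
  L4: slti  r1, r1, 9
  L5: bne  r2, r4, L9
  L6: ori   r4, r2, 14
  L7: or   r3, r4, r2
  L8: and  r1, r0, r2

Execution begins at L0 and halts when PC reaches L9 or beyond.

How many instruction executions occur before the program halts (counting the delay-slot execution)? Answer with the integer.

7

  step pc=0: nor  r1, r4, r4  regs=(0,65535,8,14,0)
  step pc=1: xor  r4, r3, r1  regs=(0,65535,8,14,65521)
  step pc=2: beq  r4, r1, L7  cond=F  regs=(0,65535,8,14,65521)
  step pc=3: addi  r4, r3, 4  regs=(0,65535,8,14,18)
  step pc=4: slti  r1, r1, 9  regs=(0,0,8,14,18)
  step pc=5: bne  r2, r4, L9  cond=T  regs=(0,0,8,14,18)
  step pc=6: ori   r4, r2, 14  regs=(0,0,8,14,14)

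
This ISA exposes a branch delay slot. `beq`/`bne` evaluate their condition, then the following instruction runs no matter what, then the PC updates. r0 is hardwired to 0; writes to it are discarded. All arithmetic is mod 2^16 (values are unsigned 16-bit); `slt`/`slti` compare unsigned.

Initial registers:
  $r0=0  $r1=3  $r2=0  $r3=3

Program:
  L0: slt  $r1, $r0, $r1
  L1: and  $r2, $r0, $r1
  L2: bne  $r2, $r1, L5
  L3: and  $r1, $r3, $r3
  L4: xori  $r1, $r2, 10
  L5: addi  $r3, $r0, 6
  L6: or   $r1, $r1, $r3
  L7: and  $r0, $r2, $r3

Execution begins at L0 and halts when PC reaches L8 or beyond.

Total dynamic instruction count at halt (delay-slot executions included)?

#0 slt  $r1, $r0, $r1 ; 0/1/0/3
#1 and  $r2, $r0, $r1 ; 0/1/0/3
#2 bne  $r2, $r1, L5 ; 0/1/0/3 ; →target
#3 and  $r1, $r3, $r3 ; 0/3/0/3
#5 addi  $r3, $r0, 6 ; 0/3/0/6
#6 or   $r1, $r1, $r3 ; 0/7/0/6
#7 and  $r0, $r2, $r3 ; 0/7/0/6

7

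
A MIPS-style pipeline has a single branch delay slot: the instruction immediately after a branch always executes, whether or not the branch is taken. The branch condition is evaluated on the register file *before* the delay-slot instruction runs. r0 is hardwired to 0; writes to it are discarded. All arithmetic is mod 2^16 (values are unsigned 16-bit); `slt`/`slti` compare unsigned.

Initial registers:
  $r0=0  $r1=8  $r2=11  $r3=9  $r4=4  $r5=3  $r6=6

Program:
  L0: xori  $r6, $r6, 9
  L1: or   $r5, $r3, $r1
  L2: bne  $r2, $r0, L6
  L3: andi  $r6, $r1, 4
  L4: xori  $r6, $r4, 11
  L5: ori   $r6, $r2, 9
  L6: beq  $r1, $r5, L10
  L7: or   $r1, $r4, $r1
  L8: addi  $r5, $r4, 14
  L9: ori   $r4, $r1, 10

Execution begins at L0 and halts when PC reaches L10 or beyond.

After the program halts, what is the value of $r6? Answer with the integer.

0

PC=0  xori  $r6, $r6, 9      | $r0=0 $r1=8 $r2=11 $r3=9 $r4=4 $r5=3 $r6=15
PC=1  or   $r5, $r3, $r1     | $r0=0 $r1=8 $r2=11 $r3=9 $r4=4 $r5=9 $r6=15
PC=2  bne  $r2, $r0, L6      | $r0=0 $r1=8 $r2=11 $r3=9 $r4=4 $r5=9 $r6=15  [TAKEN]
PC=3  andi  $r6, $r1, 4      | $r0=0 $r1=8 $r2=11 $r3=9 $r4=4 $r5=9 $r6=0
PC=6  beq  $r1, $r5, L10     | $r0=0 $r1=8 $r2=11 $r3=9 $r4=4 $r5=9 $r6=0  [not taken]
PC=7  or   $r1, $r4, $r1     | $r0=0 $r1=12 $r2=11 $r3=9 $r4=4 $r5=9 $r6=0
PC=8  addi  $r5, $r4, 14     | $r0=0 $r1=12 $r2=11 $r3=9 $r4=4 $r5=18 $r6=0
PC=9  ori   $r4, $r1, 10     | $r0=0 $r1=12 $r2=11 $r3=9 $r4=14 $r5=18 $r6=0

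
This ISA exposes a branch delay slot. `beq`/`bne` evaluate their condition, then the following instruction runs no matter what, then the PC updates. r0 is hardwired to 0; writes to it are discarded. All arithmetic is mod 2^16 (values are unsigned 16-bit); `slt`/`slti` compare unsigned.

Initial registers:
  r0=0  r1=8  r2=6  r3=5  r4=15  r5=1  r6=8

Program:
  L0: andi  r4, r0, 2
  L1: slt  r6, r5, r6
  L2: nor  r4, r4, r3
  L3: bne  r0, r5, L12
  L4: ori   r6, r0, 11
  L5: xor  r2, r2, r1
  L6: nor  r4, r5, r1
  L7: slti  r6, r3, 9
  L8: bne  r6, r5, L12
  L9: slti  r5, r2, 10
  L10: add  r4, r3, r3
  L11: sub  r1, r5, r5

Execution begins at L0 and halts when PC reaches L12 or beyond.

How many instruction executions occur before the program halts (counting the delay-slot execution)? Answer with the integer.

#0 andi  r4, r0, 2 ; 0/8/6/5/0/1/8
#1 slt  r6, r5, r6 ; 0/8/6/5/0/1/1
#2 nor  r4, r4, r3 ; 0/8/6/5/65530/1/1
#3 bne  r0, r5, L12 ; 0/8/6/5/65530/1/1 ; →target
#4 ori   r6, r0, 11 ; 0/8/6/5/65530/1/11

5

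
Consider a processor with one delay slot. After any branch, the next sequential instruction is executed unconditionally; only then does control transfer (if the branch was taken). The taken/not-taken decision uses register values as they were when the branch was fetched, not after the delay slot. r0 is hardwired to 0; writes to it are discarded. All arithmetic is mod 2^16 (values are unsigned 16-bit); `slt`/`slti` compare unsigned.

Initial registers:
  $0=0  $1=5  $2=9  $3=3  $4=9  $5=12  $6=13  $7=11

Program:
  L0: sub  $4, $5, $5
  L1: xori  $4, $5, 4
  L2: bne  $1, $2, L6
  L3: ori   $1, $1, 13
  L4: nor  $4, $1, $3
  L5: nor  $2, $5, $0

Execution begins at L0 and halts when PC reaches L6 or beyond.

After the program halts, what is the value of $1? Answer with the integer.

13

  step pc=0: sub  $4, $5, $5  regs=(0,5,9,3,0,12,13,11)
  step pc=1: xori  $4, $5, 4  regs=(0,5,9,3,8,12,13,11)
  step pc=2: bne  $1, $2, L6  cond=T  regs=(0,5,9,3,8,12,13,11)
  step pc=3: ori   $1, $1, 13  regs=(0,13,9,3,8,12,13,11)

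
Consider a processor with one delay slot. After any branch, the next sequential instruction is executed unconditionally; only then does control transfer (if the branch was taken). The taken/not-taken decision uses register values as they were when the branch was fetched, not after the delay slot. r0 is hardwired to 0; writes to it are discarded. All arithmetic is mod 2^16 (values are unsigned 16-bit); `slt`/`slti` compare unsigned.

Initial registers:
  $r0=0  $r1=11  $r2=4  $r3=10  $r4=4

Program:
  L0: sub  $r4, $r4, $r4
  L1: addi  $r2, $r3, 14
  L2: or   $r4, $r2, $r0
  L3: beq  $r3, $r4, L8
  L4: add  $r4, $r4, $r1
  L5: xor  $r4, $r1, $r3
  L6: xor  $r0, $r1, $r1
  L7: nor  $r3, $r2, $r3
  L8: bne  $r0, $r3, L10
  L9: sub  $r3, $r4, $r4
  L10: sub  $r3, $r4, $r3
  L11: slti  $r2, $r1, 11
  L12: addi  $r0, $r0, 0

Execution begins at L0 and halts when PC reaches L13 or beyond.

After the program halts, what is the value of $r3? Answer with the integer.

  step pc=0: sub  $r4, $r4, $r4  regs=(0,11,4,10,0)
  step pc=1: addi  $r2, $r3, 14  regs=(0,11,24,10,0)
  step pc=2: or   $r4, $r2, $r0  regs=(0,11,24,10,24)
  step pc=3: beq  $r3, $r4, L8  cond=F  regs=(0,11,24,10,24)
  step pc=4: add  $r4, $r4, $r1  regs=(0,11,24,10,35)
  step pc=5: xor  $r4, $r1, $r3  regs=(0,11,24,10,1)
  step pc=6: xor  $r0, $r1, $r1  regs=(0,11,24,10,1)
  step pc=7: nor  $r3, $r2, $r3  regs=(0,11,24,65509,1)
  step pc=8: bne  $r0, $r3, L10  cond=T  regs=(0,11,24,65509,1)
  step pc=9: sub  $r3, $r4, $r4  regs=(0,11,24,0,1)
  step pc=10: sub  $r3, $r4, $r3  regs=(0,11,24,1,1)
  step pc=11: slti  $r2, $r1, 11  regs=(0,11,0,1,1)
  step pc=12: addi  $r0, $r0, 0  regs=(0,11,0,1,1)

1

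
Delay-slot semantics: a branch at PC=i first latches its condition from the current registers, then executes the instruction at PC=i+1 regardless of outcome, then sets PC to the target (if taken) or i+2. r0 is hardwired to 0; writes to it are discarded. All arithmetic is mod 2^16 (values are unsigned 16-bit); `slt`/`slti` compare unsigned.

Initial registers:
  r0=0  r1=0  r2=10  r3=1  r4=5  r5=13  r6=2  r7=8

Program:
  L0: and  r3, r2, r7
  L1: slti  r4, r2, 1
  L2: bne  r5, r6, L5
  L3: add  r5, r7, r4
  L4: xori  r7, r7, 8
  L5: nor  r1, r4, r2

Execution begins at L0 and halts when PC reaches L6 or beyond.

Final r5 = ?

8

  step pc=0: and  r3, r2, r7  regs=(0,0,10,8,5,13,2,8)
  step pc=1: slti  r4, r2, 1  regs=(0,0,10,8,0,13,2,8)
  step pc=2: bne  r5, r6, L5  cond=T  regs=(0,0,10,8,0,13,2,8)
  step pc=3: add  r5, r7, r4  regs=(0,0,10,8,0,8,2,8)
  step pc=5: nor  r1, r4, r2  regs=(0,65525,10,8,0,8,2,8)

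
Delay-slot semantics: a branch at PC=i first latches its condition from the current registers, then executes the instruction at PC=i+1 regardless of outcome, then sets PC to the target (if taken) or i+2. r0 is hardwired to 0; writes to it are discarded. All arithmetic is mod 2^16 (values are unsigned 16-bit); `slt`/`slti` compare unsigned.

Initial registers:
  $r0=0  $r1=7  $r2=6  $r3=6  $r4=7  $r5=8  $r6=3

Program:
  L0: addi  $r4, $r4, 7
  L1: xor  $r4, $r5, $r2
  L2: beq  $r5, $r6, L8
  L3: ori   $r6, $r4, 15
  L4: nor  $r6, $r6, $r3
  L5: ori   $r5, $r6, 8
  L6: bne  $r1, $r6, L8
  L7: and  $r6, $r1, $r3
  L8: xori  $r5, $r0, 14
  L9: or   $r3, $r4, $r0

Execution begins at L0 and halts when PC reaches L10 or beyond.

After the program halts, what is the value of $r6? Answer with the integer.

[0] addi  $r4, $r4, 7  →  {$r0:0, $r1:7, $r2:6, $r3:6, $r4:14, $r5:8, $r6:3}
[1] xor  $r4, $r5, $r2  →  {$r0:0, $r1:7, $r2:6, $r3:6, $r4:14, $r5:8, $r6:3}
[2] beq  $r5, $r6, L8  →  {$r0:0, $r1:7, $r2:6, $r3:6, $r4:14, $r5:8, $r6:3}  ⟨branch fallthrough⟩
[3] ori   $r6, $r4, 15  →  {$r0:0, $r1:7, $r2:6, $r3:6, $r4:14, $r5:8, $r6:15}
[4] nor  $r6, $r6, $r3  →  {$r0:0, $r1:7, $r2:6, $r3:6, $r4:14, $r5:8, $r6:65520}
[5] ori   $r5, $r6, 8  →  {$r0:0, $r1:7, $r2:6, $r3:6, $r4:14, $r5:65528, $r6:65520}
[6] bne  $r1, $r6, L8  →  {$r0:0, $r1:7, $r2:6, $r3:6, $r4:14, $r5:65528, $r6:65520}  ⟨branch taken⟩
[7] and  $r6, $r1, $r3  →  {$r0:0, $r1:7, $r2:6, $r3:6, $r4:14, $r5:65528, $r6:6}
[8] xori  $r5, $r0, 14  →  {$r0:0, $r1:7, $r2:6, $r3:6, $r4:14, $r5:14, $r6:6}
[9] or   $r3, $r4, $r0  →  {$r0:0, $r1:7, $r2:6, $r3:14, $r4:14, $r5:14, $r6:6}

6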